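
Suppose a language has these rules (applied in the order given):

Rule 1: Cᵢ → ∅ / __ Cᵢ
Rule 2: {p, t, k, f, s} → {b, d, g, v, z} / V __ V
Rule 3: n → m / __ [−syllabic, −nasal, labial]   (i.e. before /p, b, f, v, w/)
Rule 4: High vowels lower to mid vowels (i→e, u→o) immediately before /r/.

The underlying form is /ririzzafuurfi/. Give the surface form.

rerizavuorfi

Rule 1 (degemination): /zz/ is a geminate; the first /z/ deletes. /ririzzafuurfi/ → ririzafuurfi.
Rule 2 (intervocalic voicing): /f/ is a voiceless obstruent between vowels /a/ and /u/, so it voices to [v]. /ririzafuurfi/ → ririzavuurfi.
Rule 3 (nasal place assimilation): no segment meets the environment; /ririzavuurfi/ is unchanged.
Rule 4 (pre-rhotic lowering): /i/ is a high vowel immediately before /r/, so it lowers to [e]. /u/ is a high vowel immediately before /r/, so it lowers to [o]. /ririzavuurfi/ → rerizavuorfi.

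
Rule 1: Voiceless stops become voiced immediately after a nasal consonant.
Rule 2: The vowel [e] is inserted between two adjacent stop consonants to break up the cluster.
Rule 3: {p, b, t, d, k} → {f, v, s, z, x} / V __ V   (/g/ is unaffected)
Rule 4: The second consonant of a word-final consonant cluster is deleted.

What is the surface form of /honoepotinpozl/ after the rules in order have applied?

Rule 1 (post-nasal voicing): /p/ is a voiceless stop immediately after the nasal /n/, so it voices to [b]. /honoepotinpozl/ → honoepotinbozl.
Rule 2 (stop-cluster e-epenthesis): no segment meets the environment; /honoepotinbozl/ is unchanged.
Rule 3 (intervocalic spirantization): /p/ is a stop between vowels /e/ and /o/, so it spirantizes to the fricative [f]. /t/ is a stop between vowels /o/ and /i/, so it spirantizes to the fricative [s]. /honoepotinbozl/ → honoefosinbozl.
Rule 4 (final cluster simplification): /l/ is the second consonant of a word-final cluster /zl/, so it deletes. /honoefosinbozl/ → honoefosinboz.

honoefosinboz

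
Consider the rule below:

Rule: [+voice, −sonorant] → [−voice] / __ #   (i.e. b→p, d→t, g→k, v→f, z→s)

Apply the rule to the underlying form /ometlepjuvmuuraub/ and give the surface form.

ometlepjuvmuuraup

/b/ is a voiced obstruent in word-final position, so it devoices to [p].
The other instance of /v/ does not occur in the required environment and remains unchanged.
Surface form: [ometlepjuvmuuraup].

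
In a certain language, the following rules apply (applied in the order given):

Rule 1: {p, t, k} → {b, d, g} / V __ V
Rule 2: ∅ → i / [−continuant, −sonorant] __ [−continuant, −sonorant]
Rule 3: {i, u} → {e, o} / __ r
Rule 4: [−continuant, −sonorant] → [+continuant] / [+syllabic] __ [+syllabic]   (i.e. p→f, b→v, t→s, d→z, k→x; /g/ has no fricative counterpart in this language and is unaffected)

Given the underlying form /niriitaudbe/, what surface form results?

Rule 1 (intervocalic voicing): /t/ is a voiceless stop between vowels /i/ and /a/, so it voices to [d]. /niriitaudbe/ → niriidaudbe.
Rule 2 (stop-cluster i-epenthesis): /d/ and /b/ form a stop–stop cluster, so [i] is inserted between them. /niriidaudbe/ → niriidaudibe.
Rule 3 (pre-rhotic lowering): /i/ is a high vowel immediately before /r/, so it lowers to [e]. /niriidaudibe/ → neriidaudibe.
Rule 4 (intervocalic spirantization): /d/ is a stop between vowels /i/ and /a/, so it spirantizes to the fricative [z]. /d/ is a stop between vowels /u/ and /i/, so it spirantizes to the fricative [z]. /b/ is a stop between vowels /i/ and /e/, so it spirantizes to the fricative [v]. /neriidaudibe/ → neriizauzive.

neriizauzive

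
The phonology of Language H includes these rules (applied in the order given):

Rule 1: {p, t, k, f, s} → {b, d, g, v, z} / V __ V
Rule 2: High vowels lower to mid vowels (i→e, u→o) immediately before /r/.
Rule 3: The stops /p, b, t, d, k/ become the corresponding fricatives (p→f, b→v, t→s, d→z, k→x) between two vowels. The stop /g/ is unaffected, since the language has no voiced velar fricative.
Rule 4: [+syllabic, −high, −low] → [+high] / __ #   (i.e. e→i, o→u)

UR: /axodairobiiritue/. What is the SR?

Rule 1 (intervocalic voicing): /t/ is a voiceless obstruent between vowels /i/ and /u/, so it voices to [d]. /axodairobiiritue/ → axodairobiiridue.
Rule 2 (pre-rhotic lowering): /i/ is a high vowel immediately before /r/, so it lowers to [e]. /i/ is a high vowel immediately before /r/, so it lowers to [e]. /axodairobiiridue/ → axodaerobieridue.
Rule 3 (intervocalic spirantization): /d/ is a stop between vowels /o/ and /a/, so it spirantizes to the fricative [z]. /b/ is a stop between vowels /o/ and /i/, so it spirantizes to the fricative [v]. /d/ is a stop between vowels /i/ and /u/, so it spirantizes to the fricative [z]. /axodaerobieridue/ → axozaerovierizue.
Rule 4 (final vowel raising): /e/ is a mid vowel in word-final position, so it raises to [i]. /axozaerovierizue/ → axozaerovierizui.

axozaerovierizui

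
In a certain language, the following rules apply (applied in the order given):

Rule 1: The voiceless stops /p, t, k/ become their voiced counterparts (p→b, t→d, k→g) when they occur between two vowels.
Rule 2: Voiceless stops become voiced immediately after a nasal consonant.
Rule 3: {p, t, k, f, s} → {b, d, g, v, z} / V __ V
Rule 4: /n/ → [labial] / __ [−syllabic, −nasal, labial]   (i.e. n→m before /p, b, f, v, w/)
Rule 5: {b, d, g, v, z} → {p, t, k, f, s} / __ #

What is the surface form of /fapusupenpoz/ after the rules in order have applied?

fabuzubembos

Rule 1 (intervocalic voicing): /p/ is a voiceless stop between vowels /a/ and /u/, so it voices to [b]. /p/ is a voiceless stop between vowels /u/ and /e/, so it voices to [b]. /fapusupenpoz/ → fabusubenpoz.
Rule 2 (post-nasal voicing): /p/ is a voiceless stop immediately after the nasal /n/, so it voices to [b]. /fabusubenpoz/ → fabusubenboz.
Rule 3 (intervocalic voicing): /s/ is a voiceless obstruent between vowels /u/ and /u/, so it voices to [z]. /fabusubenboz/ → fabuzubenboz.
Rule 4 (nasal place assimilation): /n/ precedes the labial consonant /b/, so it assimilates in place to [m]. /fabuzubenboz/ → fabuzubemboz.
Rule 5 (final devoicing): /z/ is a voiced obstruent in word-final position, so it devoices to [s]. /fabuzubemboz/ → fabuzubembos.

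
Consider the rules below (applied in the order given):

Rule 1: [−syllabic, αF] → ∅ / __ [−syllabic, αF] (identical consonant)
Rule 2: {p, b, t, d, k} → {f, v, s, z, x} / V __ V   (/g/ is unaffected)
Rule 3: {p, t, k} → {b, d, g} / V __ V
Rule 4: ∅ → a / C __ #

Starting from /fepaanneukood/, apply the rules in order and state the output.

Rule 1 (degemination): /nn/ is a geminate; the first /n/ deletes. /fepaanneukood/ → fepaaneukood.
Rule 2 (intervocalic spirantization): /p/ is a stop between vowels /e/ and /a/, so it spirantizes to the fricative [f]. /k/ is a stop between vowels /u/ and /o/, so it spirantizes to the fricative [x]. /fepaaneukood/ → fefaaneuxood.
Rule 3 (intervocalic voicing): no segment meets the environment; /fefaaneuxood/ is unchanged.
Rule 4 (final a-epenthesis): the form ends in the consonant /d/, so [a] is inserted word-finally. /fefaaneuxood/ → fefaaneuxooda.

fefaaneuxooda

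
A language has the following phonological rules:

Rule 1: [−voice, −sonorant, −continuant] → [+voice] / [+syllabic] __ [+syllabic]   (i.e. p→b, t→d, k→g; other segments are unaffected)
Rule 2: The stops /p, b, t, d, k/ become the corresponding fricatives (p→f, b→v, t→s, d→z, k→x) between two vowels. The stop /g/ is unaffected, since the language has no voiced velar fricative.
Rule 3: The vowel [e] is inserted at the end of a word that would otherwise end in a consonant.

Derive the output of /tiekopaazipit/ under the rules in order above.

tiegovaazivite

Rule 1 (intervocalic voicing): /k/ is a voiceless stop between vowels /e/ and /o/, so it voices to [g]. /p/ is a voiceless stop between vowels /o/ and /a/, so it voices to [b]. /p/ is a voiceless stop between vowels /i/ and /i/, so it voices to [b]. /tiekopaazipit/ → tiegobaazibit.
Rule 2 (intervocalic spirantization): /b/ is a stop between vowels /o/ and /a/, so it spirantizes to the fricative [v]. /b/ is a stop between vowels /i/ and /i/, so it spirantizes to the fricative [v]. /tiegobaazibit/ → tiegovaazivit.
Rule 3 (final e-epenthesis): the form ends in the consonant /t/, so [e] is inserted word-finally. /tiegovaazivit/ → tiegovaazivite.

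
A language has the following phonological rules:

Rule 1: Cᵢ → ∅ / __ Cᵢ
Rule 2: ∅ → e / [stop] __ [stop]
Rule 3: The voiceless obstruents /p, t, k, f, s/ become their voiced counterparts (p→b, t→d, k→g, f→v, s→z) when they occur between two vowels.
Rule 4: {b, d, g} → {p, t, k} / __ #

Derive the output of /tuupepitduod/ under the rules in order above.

Rule 1 (degemination): no segment meets the environment; /tuupepitduod/ is unchanged.
Rule 2 (stop-cluster e-epenthesis): /t/ and /d/ form a stop–stop cluster, so [e] is inserted between them. /tuupepitduod/ → tuupepiteduod.
Rule 3 (intervocalic voicing): /p/ is a voiceless obstruent between vowels /u/ and /e/, so it voices to [b]. /p/ is a voiceless obstruent between vowels /e/ and /i/, so it voices to [b]. /t/ is a voiceless obstruent between vowels /i/ and /e/, so it voices to [d]. /tuupepiteduod/ → tuubebideduod.
Rule 4 (final devoicing): /d/ is a voiced stop in word-final position, so it devoices to [t]. /tuubebideduod/ → tuubebideduot.

tuubebideduot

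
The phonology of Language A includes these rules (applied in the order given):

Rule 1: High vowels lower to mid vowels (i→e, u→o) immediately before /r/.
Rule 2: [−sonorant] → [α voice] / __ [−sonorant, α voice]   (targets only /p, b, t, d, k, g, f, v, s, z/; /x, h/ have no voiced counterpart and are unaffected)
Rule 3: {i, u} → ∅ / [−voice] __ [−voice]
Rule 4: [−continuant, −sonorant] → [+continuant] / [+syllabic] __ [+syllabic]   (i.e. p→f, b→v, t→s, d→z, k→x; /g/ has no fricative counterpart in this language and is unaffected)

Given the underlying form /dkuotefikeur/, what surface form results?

tkuosefkeor

Rule 1 (pre-rhotic lowering): /u/ is a high vowel immediately before /r/, so it lowers to [o]. /dkuotefikeur/ → dkuotefikeor.
Rule 2 (regressive voicing assimilation): /d/ precedes the voiceless obstruent /k/, so it devoices to [t] by assimilation. /dkuotefikeor/ → tkuotefikeor.
Rule 3 (high vowel syncope): /i/ is a high vowel flanked by voiceless consonants /f/ and /k/, so it deletes. /tkuotefikeor/ → tkuotefkeor.
Rule 4 (intervocalic spirantization): /t/ is a stop between vowels /o/ and /e/, so it spirantizes to the fricative [s]. /tkuotefkeor/ → tkuosefkeor.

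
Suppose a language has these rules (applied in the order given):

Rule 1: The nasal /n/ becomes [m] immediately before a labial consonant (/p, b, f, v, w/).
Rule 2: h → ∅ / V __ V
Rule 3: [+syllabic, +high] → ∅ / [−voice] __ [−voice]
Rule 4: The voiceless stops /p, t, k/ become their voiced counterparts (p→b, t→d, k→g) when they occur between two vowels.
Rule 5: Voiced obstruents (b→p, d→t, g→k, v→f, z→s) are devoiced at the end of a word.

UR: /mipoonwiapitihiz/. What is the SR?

Rule 1 (nasal place assimilation): /n/ precedes the labial consonant /w/, so it assimilates in place to [m]. /mipoonwiapitihiz/ → mipoomwiapitihiz.
Rule 2 (intervocalic h-deletion): /h/ occurs between vowels /i/ and /i/, so it deletes. /mipoomwiapitihiz/ → mipoomwiapitiiz.
Rule 3 (high vowel syncope): /i/ is a high vowel flanked by voiceless consonants /p/ and /t/, so it deletes. /mipoomwiapitiiz/ → mipoomwiaptiiz.
Rule 4 (intervocalic voicing): /p/ is a voiceless stop between vowels /i/ and /o/, so it voices to [b]. /mipoomwiaptiiz/ → miboomwiaptiiz.
Rule 5 (final devoicing): /z/ is a voiced obstruent in word-final position, so it devoices to [s]. /miboomwiaptiiz/ → miboomwiaptiis.

miboomwiaptiis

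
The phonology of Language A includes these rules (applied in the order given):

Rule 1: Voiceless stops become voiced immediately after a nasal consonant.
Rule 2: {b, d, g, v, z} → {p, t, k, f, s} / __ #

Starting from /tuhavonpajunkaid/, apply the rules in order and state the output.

Rule 1 (post-nasal voicing): /p/ is a voiceless stop immediately after the nasal /n/, so it voices to [b]. /k/ is a voiceless stop immediately after the nasal /n/, so it voices to [g]. /tuhavonpajunkaid/ → tuhavonbajungaid.
Rule 2 (final devoicing): /d/ is a voiced obstruent in word-final position, so it devoices to [t]. /tuhavonbajungaid/ → tuhavonbajungait.

tuhavonbajungait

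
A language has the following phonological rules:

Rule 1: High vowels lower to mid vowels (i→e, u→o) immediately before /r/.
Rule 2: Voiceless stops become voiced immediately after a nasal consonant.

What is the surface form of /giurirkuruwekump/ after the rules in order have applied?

giorerkoruwekumb

Rule 1 (pre-rhotic lowering): /u/ is a high vowel immediately before /r/, so it lowers to [o]. /i/ is a high vowel immediately before /r/, so it lowers to [e]. /u/ is a high vowel immediately before /r/, so it lowers to [o]. /giurirkuruwekump/ → giorerkoruwekump.
Rule 2 (post-nasal voicing): /p/ is a voiceless stop immediately after the nasal /m/, so it voices to [b]. /giorerkoruwekump/ → giorerkoruwekumb.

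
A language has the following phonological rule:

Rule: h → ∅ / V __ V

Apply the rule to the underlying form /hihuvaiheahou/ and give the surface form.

/h/ occurs between vowels /i/ and /u/, so it deletes.
/h/ occurs between vowels /i/ and /e/, so it deletes.
/h/ occurs between vowels /a/ and /o/, so it deletes.
The other instance of /h/ does not occur in the required environment and remains unchanged.
Surface form: [hiuvaieaou].

hiuvaieaou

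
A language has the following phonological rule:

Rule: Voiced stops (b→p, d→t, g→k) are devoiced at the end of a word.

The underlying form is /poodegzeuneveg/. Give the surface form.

poodegzeunevek

Scanning /poodegzeuneveg/: /d/ at position 4 is not in the conditioning environment; /g/ at position 6 is not in the conditioning environment; /g/ is a voiced stop in word-final position, so it devoices to [k].
Result: [poodegzeunevek].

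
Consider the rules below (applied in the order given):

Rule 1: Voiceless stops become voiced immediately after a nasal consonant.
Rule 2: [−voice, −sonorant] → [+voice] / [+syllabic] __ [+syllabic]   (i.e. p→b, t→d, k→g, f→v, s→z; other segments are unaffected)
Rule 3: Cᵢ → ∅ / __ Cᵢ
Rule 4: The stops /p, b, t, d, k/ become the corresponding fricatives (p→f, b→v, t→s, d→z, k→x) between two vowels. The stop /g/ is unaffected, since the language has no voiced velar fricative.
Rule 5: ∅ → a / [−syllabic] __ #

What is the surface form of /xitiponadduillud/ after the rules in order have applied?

xizivonazuiluda

Rule 1 (post-nasal voicing): no segment meets the environment; /xitiponadduillud/ is unchanged.
Rule 2 (intervocalic voicing): /t/ is a voiceless obstruent between vowels /i/ and /i/, so it voices to [d]. /p/ is a voiceless obstruent between vowels /i/ and /o/, so it voices to [b]. /xitiponadduillud/ → xidibonadduillud.
Rule 3 (degemination): /dd/ is a geminate; the first /d/ deletes. /ll/ is a geminate; the first /l/ deletes. /xidibonadduillud/ → xidibonaduilud.
Rule 4 (intervocalic spirantization): /d/ is a stop between vowels /i/ and /i/, so it spirantizes to the fricative [z]. /b/ is a stop between vowels /i/ and /o/, so it spirantizes to the fricative [v]. /d/ is a stop between vowels /a/ and /u/, so it spirantizes to the fricative [z]. /xidibonaduilud/ → xizivonazuilud.
Rule 5 (final a-epenthesis): the form ends in the consonant /d/, so [a] is inserted word-finally. /xizivonazuilud/ → xizivonazuiluda.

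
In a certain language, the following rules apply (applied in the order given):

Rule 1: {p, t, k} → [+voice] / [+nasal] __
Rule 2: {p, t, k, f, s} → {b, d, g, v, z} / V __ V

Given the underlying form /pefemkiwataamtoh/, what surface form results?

Rule 1 (post-nasal voicing): /k/ is a voiceless stop immediately after the nasal /m/, so it voices to [g]. /t/ is a voiceless stop immediately after the nasal /m/, so it voices to [d]. /pefemkiwataamtoh/ → pefemgiwataamdoh.
Rule 2 (intervocalic voicing): /f/ is a voiceless obstruent between vowels /e/ and /e/, so it voices to [v]. /t/ is a voiceless obstruent between vowels /a/ and /a/, so it voices to [d]. /pefemgiwataamdoh/ → pevemgiwadaamdoh.

pevemgiwadaamdoh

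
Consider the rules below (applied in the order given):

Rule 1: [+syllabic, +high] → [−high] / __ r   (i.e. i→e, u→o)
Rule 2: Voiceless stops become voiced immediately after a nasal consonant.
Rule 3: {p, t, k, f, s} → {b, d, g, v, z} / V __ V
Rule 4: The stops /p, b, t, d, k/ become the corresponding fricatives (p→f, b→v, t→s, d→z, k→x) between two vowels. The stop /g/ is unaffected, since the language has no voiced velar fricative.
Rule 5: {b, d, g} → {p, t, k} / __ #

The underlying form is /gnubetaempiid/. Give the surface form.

Rule 1 (pre-rhotic lowering): no segment meets the environment; /gnubetaempiid/ is unchanged.
Rule 2 (post-nasal voicing): /p/ is a voiceless stop immediately after the nasal /m/, so it voices to [b]. /gnubetaempiid/ → gnubetaembiid.
Rule 3 (intervocalic voicing): /t/ is a voiceless obstruent between vowels /e/ and /a/, so it voices to [d]. /gnubetaembiid/ → gnubedaembiid.
Rule 4 (intervocalic spirantization): /b/ is a stop between vowels /u/ and /e/, so it spirantizes to the fricative [v]. /d/ is a stop between vowels /e/ and /a/, so it spirantizes to the fricative [z]. /gnubedaembiid/ → gnuvezaembiid.
Rule 5 (final devoicing): /d/ is a voiced stop in word-final position, so it devoices to [t]. /gnuvezaembiid/ → gnuvezaembiit.

gnuvezaembiit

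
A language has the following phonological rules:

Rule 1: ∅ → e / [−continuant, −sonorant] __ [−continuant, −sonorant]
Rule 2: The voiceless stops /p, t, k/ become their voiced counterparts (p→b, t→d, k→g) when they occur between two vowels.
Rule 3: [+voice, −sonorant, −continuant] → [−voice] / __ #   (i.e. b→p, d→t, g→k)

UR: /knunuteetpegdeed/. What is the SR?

Rule 1 (stop-cluster e-epenthesis): /t/ and /p/ form a stop–stop cluster, so [e] is inserted between them. /g/ and /d/ form a stop–stop cluster, so [e] is inserted between them. /knunuteetpegdeed/ → knunuteetepegedeed.
Rule 2 (intervocalic voicing): /t/ is a voiceless stop between vowels /u/ and /e/, so it voices to [d]. /t/ is a voiceless stop between vowels /e/ and /e/, so it voices to [d]. /p/ is a voiceless stop between vowels /e/ and /e/, so it voices to [b]. /knunuteetepegedeed/ → knunudeedebegedeed.
Rule 3 (final devoicing): /d/ is a voiced stop in word-final position, so it devoices to [t]. /knunudeedebegedeed/ → knunudeedebegedeet.

knunudeedebegedeet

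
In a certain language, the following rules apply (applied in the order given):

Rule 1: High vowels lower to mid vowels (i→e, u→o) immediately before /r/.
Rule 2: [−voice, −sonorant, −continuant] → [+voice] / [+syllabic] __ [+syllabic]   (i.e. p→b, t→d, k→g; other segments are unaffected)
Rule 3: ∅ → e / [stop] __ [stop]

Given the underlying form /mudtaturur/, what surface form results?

mudetadoror

Rule 1 (pre-rhotic lowering): /u/ is a high vowel immediately before /r/, so it lowers to [o]. /u/ is a high vowel immediately before /r/, so it lowers to [o]. /mudtaturur/ → mudtatoror.
Rule 2 (intervocalic voicing): /t/ is a voiceless stop between vowels /a/ and /o/, so it voices to [d]. /mudtatoror/ → mudtadoror.
Rule 3 (stop-cluster e-epenthesis): /d/ and /t/ form a stop–stop cluster, so [e] is inserted between them. /mudtadoror/ → mudetadoror.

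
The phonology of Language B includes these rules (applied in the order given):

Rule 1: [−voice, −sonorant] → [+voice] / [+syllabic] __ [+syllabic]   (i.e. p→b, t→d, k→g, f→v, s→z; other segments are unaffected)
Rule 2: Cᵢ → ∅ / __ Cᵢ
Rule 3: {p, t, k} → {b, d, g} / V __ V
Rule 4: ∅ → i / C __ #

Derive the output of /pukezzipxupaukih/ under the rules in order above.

pugezipxubaugihi

Rule 1 (intervocalic voicing): /k/ is a voiceless obstruent between vowels /u/ and /e/, so it voices to [g]. /p/ is a voiceless obstruent between vowels /u/ and /a/, so it voices to [b]. /k/ is a voiceless obstruent between vowels /u/ and /i/, so it voices to [g]. /pukezzipxupaukih/ → pugezzipxubaugih.
Rule 2 (degemination): /zz/ is a geminate; the first /z/ deletes. /pugezzipxubaugih/ → pugezipxubaugih.
Rule 3 (intervocalic voicing): no segment meets the environment; /pugezipxubaugih/ is unchanged.
Rule 4 (final i-epenthesis): the form ends in the consonant /h/, so [i] is inserted word-finally. /pugezipxubaugih/ → pugezipxubaugihi.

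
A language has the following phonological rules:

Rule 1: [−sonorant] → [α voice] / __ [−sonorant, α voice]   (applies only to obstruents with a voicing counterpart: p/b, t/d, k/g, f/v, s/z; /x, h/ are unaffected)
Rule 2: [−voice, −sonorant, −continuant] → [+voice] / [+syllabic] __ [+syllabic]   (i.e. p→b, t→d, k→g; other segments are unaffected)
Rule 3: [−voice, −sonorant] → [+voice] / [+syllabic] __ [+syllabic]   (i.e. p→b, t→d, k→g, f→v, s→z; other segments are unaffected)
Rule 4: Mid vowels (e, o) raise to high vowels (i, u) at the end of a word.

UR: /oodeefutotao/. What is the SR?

Rule 1 (regressive voicing assimilation): no segment meets the environment; /oodeefutotao/ is unchanged.
Rule 2 (intervocalic voicing): /t/ is a voiceless stop between vowels /u/ and /o/, so it voices to [d]. /t/ is a voiceless stop between vowels /o/ and /a/, so it voices to [d]. /oodeefutotao/ → oodeefudodao.
Rule 3 (intervocalic voicing): /f/ is a voiceless obstruent between vowels /e/ and /u/, so it voices to [v]. /oodeefudodao/ → oodeevudodao.
Rule 4 (final vowel raising): /o/ is a mid vowel in word-final position, so it raises to [u]. /oodeevudodao/ → oodeevudodau.

oodeevudodau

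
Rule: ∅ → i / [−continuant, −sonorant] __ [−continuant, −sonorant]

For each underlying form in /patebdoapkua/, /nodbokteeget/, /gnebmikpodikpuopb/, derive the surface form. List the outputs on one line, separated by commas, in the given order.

patebidoapikua, nodibokiteeget, gnebmikipodikipuopib

/patebdoapkua/: /b/ and /d/ form a stop–stop cluster, so [i] is inserted between them. /p/ and /k/ form a stop–stop cluster, so [i] is inserted between them. → [patebidoapikua].
/nodbokteeget/: /d/ and /b/ form a stop–stop cluster, so [i] is inserted between them. /k/ and /t/ form a stop–stop cluster, so [i] is inserted between them. → [nodibokiteeget].
/gnebmikpodikpuopb/: /k/ and /p/ form a stop–stop cluster, so [i] is inserted between them. /k/ and /p/ form a stop–stop cluster, so [i] is inserted between them. /p/ and /b/ form a stop–stop cluster, so [i] is inserted between them. → [gnebmikipodikipuopib].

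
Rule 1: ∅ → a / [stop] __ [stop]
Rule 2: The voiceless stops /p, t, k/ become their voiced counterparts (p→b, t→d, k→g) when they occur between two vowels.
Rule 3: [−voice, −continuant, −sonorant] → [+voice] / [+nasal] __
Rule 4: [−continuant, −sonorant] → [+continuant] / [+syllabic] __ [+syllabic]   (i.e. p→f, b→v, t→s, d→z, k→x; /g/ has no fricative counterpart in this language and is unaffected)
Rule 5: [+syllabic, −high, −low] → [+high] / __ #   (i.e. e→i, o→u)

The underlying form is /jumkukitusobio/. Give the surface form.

Rule 1 (stop-cluster a-epenthesis): no segment meets the environment; /jumkukitusobio/ is unchanged.
Rule 2 (intervocalic voicing): /k/ is a voiceless stop between vowels /u/ and /i/, so it voices to [g]. /t/ is a voiceless stop between vowels /i/ and /u/, so it voices to [d]. /jumkukitusobio/ → jumkugidusobio.
Rule 3 (post-nasal voicing): /k/ is a voiceless stop immediately after the nasal /m/, so it voices to [g]. /jumkugidusobio/ → jumgugidusobio.
Rule 4 (intervocalic spirantization): /d/ is a stop between vowels /i/ and /u/, so it spirantizes to the fricative [z]. /b/ is a stop between vowels /o/ and /i/, so it spirantizes to the fricative [v]. /jumgugidusobio/ → jumgugizusovio.
Rule 5 (final vowel raising): /o/ is a mid vowel in word-final position, so it raises to [u]. /jumgugizusovio/ → jumgugizusoviu.

jumgugizusoviu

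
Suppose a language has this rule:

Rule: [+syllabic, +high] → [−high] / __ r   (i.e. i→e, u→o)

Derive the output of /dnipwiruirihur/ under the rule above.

dnipweruerihor

/i/ is a high vowel immediately before /r/, so it lowers to [e].
/i/ is a high vowel immediately before /r/, so it lowers to [e].
/u/ is a high vowel immediately before /r/, so it lowers to [o].
The other instances of /i/, /u/ do not occur in the required environment and remain unchanged.
Surface form: [dnipweruerihor].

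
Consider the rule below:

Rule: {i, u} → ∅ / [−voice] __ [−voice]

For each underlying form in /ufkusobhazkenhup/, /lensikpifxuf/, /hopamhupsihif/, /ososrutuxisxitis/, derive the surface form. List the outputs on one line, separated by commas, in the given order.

ufksobhazkenhp, lenskpfxf, hopamhpshf, ososrutxsxts

/ufkusobhazkenhup/: /u/ is a high vowel flanked by voiceless consonants /k/ and /s/, so it deletes. /u/ is a high vowel flanked by voiceless consonants /h/ and /p/, so it deletes. → [ufksobhazkenhp].
/lensikpifxuf/: /i/ is a high vowel flanked by voiceless consonants /s/ and /k/, so it deletes. /i/ is a high vowel flanked by voiceless consonants /p/ and /f/, so it deletes. /u/ is a high vowel flanked by voiceless consonants /x/ and /f/, so it deletes. → [lenskpfxf].
/hopamhupsihif/: /u/ is a high vowel flanked by voiceless consonants /h/ and /p/, so it deletes. /i/ is a high vowel flanked by voiceless consonants /s/ and /h/, so it deletes. /i/ is a high vowel flanked by voiceless consonants /h/ and /f/, so it deletes. → [hopamhpshf].
/ososrutuxisxitis/: /u/ is a high vowel flanked by voiceless consonants /t/ and /x/, so it deletes. /i/ is a high vowel flanked by voiceless consonants /x/ and /s/, so it deletes. /i/ is a high vowel flanked by voiceless consonants /x/ and /t/, so it deletes. /i/ is a high vowel flanked by voiceless consonants /t/ and /s/, so it deletes. → [ososrutxsxts].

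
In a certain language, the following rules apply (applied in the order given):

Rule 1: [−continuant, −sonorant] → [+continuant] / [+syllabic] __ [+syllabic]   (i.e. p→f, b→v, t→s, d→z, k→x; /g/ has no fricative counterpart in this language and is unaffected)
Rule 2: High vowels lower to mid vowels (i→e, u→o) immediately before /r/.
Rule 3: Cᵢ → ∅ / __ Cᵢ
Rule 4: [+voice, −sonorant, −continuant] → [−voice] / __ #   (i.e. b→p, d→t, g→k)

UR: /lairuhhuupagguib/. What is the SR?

Rule 1 (intervocalic spirantization): /p/ is a stop between vowels /u/ and /a/, so it spirantizes to the fricative [f]. /lairuhhuupagguib/ → lairuhhuufagguib.
Rule 2 (pre-rhotic lowering): /i/ is a high vowel immediately before /r/, so it lowers to [e]. /lairuhhuufagguib/ → laeruhhuufagguib.
Rule 3 (degemination): /hh/ is a geminate; the first /h/ deletes. /gg/ is a geminate; the first /g/ deletes. /laeruhhuufagguib/ → laeruhuufaguib.
Rule 4 (final devoicing): /b/ is a voiced stop in word-final position, so it devoices to [p]. /laeruhuufaguib/ → laeruhuufaguip.

laeruhuufaguip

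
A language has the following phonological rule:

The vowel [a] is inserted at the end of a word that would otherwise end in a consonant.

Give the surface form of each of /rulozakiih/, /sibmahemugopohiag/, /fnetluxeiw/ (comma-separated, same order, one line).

rulozakiiha, sibmahemugopohiaga, fnetluxeiwa

/rulozakiih/: the form ends in the consonant /h/, so [a] is inserted word-finally. → [rulozakiiha].
/sibmahemugopohiag/: the form ends in the consonant /g/, so [a] is inserted word-finally. → [sibmahemugopohiaga].
/fnetluxeiw/: the form ends in the consonant /w/, so [a] is inserted word-finally. → [fnetluxeiwa].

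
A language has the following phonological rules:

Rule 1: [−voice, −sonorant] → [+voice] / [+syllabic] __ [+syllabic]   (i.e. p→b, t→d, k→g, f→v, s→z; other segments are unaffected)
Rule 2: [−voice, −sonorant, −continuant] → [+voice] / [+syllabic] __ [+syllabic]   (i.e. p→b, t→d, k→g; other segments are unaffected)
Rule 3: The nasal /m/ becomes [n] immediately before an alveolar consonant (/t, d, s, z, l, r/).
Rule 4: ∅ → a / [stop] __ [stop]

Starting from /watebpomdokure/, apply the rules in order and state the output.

Rule 1 (intervocalic voicing): /t/ is a voiceless obstruent between vowels /a/ and /e/, so it voices to [d]. /k/ is a voiceless obstruent between vowels /o/ and /u/, so it voices to [g]. /watebpomdokure/ → wadebpomdogure.
Rule 2 (intervocalic voicing): no segment meets the environment; /wadebpomdogure/ is unchanged.
Rule 3 (nasal place assimilation): /m/ precedes the alveolar consonant /d/, so it assimilates in place to [n]. /wadebpomdogure/ → wadebpondogure.
Rule 4 (stop-cluster a-epenthesis): /b/ and /p/ form a stop–stop cluster, so [a] is inserted between them. /wadebpondogure/ → wadebapondogure.

wadebapondogure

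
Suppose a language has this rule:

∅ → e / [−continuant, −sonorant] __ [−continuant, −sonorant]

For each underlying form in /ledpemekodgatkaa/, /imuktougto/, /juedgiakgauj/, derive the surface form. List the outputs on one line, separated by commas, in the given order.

/ledpemekodgatkaa/: /d/ and /p/ form a stop–stop cluster, so [e] is inserted between them. /d/ and /g/ form a stop–stop cluster, so [e] is inserted between them. /t/ and /k/ form a stop–stop cluster, so [e] is inserted between them. → [ledepemekodegatekaa].
/imuktougto/: /k/ and /t/ form a stop–stop cluster, so [e] is inserted between them. /g/ and /t/ form a stop–stop cluster, so [e] is inserted between them. → [imuketougeto].
/juedgiakgauj/: /d/ and /g/ form a stop–stop cluster, so [e] is inserted between them. /k/ and /g/ form a stop–stop cluster, so [e] is inserted between them. → [juedegiakegauj].

ledepemekodegatekaa, imuketougeto, juedegiakegauj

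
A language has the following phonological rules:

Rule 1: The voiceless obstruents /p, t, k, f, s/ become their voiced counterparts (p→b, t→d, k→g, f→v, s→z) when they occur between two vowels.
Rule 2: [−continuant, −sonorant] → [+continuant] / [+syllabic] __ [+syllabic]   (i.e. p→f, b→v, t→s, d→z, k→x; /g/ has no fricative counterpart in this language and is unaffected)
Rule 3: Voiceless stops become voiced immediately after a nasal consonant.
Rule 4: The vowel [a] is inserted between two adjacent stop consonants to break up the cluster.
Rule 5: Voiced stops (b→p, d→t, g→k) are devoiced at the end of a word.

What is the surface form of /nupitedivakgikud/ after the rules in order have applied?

nuvizezivakagigut

Rule 1 (intervocalic voicing): /p/ is a voiceless obstruent between vowels /u/ and /i/, so it voices to [b]. /t/ is a voiceless obstruent between vowels /i/ and /e/, so it voices to [d]. /k/ is a voiceless obstruent between vowels /i/ and /u/, so it voices to [g]. /nupitedivakgikud/ → nubidedivakgigud.
Rule 2 (intervocalic spirantization): /b/ is a stop between vowels /u/ and /i/, so it spirantizes to the fricative [v]. /d/ is a stop between vowels /i/ and /e/, so it spirantizes to the fricative [z]. /d/ is a stop between vowels /e/ and /i/, so it spirantizes to the fricative [z]. /nubidedivakgigud/ → nuvizezivakgigud.
Rule 3 (post-nasal voicing): no segment meets the environment; /nuvizezivakgigud/ is unchanged.
Rule 4 (stop-cluster a-epenthesis): /k/ and /g/ form a stop–stop cluster, so [a] is inserted between them. /nuvizezivakgigud/ → nuvizezivakagigud.
Rule 5 (final devoicing): /d/ is a voiced stop in word-final position, so it devoices to [t]. /nuvizezivakagigud/ → nuvizezivakagigut.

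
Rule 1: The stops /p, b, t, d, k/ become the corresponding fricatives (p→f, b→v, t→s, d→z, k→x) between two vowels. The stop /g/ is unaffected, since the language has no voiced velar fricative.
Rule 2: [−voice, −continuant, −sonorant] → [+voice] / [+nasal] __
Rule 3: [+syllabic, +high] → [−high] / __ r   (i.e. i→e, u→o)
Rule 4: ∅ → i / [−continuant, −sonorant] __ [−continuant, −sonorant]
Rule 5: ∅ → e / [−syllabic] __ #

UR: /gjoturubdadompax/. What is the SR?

gjosorubidazombaxe

Rule 1 (intervocalic spirantization): /t/ is a stop between vowels /o/ and /u/, so it spirantizes to the fricative [s]. /d/ is a stop between vowels /a/ and /o/, so it spirantizes to the fricative [z]. /gjoturubdadompax/ → gjosurubdazompax.
Rule 2 (post-nasal voicing): /p/ is a voiceless stop immediately after the nasal /m/, so it voices to [b]. /gjosurubdazompax/ → gjosurubdazombax.
Rule 3 (pre-rhotic lowering): /u/ is a high vowel immediately before /r/, so it lowers to [o]. /gjosurubdazombax/ → gjosorubdazombax.
Rule 4 (stop-cluster i-epenthesis): /b/ and /d/ form a stop–stop cluster, so [i] is inserted between them. /gjosorubdazombax/ → gjosorubidazombax.
Rule 5 (final e-epenthesis): the form ends in the consonant /x/, so [e] is inserted word-finally. /gjosorubidazombax/ → gjosorubidazombaxe.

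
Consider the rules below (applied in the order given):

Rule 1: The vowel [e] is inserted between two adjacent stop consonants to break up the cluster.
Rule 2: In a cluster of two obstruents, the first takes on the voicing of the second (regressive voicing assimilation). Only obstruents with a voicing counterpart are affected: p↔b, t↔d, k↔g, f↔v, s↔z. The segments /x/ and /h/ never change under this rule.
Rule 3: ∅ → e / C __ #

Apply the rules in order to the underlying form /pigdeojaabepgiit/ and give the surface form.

pigedeojaabepegiite

Rule 1 (stop-cluster e-epenthesis): /g/ and /d/ form a stop–stop cluster, so [e] is inserted between them. /p/ and /g/ form a stop–stop cluster, so [e] is inserted between them. /pigdeojaabepgiit/ → pigedeojaabepegiit.
Rule 2 (regressive voicing assimilation): no segment meets the environment; /pigedeojaabepegiit/ is unchanged.
Rule 3 (final e-epenthesis): the form ends in the consonant /t/, so [e] is inserted word-finally. /pigedeojaabepegiit/ → pigedeojaabepegiite.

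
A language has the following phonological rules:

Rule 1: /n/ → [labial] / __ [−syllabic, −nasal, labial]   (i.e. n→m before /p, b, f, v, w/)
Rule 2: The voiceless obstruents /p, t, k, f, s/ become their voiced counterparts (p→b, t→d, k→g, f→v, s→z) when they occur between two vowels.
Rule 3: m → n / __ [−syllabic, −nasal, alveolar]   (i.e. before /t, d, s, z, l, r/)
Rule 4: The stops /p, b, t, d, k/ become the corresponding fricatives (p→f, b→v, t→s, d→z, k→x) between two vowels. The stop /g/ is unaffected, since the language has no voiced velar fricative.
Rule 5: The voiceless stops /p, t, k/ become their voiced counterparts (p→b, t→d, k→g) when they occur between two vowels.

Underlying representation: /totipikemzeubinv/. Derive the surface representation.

tozivigenzeuvimv

Rule 1 (nasal place assimilation): /n/ precedes the labial consonant /v/, so it assimilates in place to [m]. /totipikemzeubinv/ → totipikemzeubimv.
Rule 2 (intervocalic voicing): /t/ is a voiceless obstruent between vowels /o/ and /i/, so it voices to [d]. /p/ is a voiceless obstruent between vowels /i/ and /i/, so it voices to [b]. /k/ is a voiceless obstruent between vowels /i/ and /e/, so it voices to [g]. /totipikemzeubimv/ → todibigemzeubimv.
Rule 3 (nasal place assimilation): /m/ precedes the alveolar consonant /z/, so it assimilates in place to [n]. /todibigemzeubimv/ → todibigenzeubimv.
Rule 4 (intervocalic spirantization): /d/ is a stop between vowels /o/ and /i/, so it spirantizes to the fricative [z]. /b/ is a stop between vowels /i/ and /i/, so it spirantizes to the fricative [v]. /b/ is a stop between vowels /u/ and /i/, so it spirantizes to the fricative [v]. /todibigenzeubimv/ → tozivigenzeuvimv.
Rule 5 (intervocalic voicing): no segment meets the environment; /tozivigenzeuvimv/ is unchanged.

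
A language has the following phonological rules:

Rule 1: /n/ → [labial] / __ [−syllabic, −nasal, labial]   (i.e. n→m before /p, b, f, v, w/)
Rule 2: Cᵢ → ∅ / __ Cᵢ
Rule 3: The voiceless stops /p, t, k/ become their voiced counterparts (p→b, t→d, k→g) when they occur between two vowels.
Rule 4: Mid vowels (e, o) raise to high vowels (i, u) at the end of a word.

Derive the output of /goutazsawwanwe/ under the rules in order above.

Rule 1 (nasal place assimilation): /n/ precedes the labial consonant /w/, so it assimilates in place to [m]. /goutazsawwanwe/ → goutazsawwamwe.
Rule 2 (degemination): /ww/ is a geminate; the first /w/ deletes. /goutazsawwamwe/ → goutazsawamwe.
Rule 3 (intervocalic voicing): /t/ is a voiceless stop between vowels /u/ and /a/, so it voices to [d]. /goutazsawamwe/ → goudazsawamwe.
Rule 4 (final vowel raising): /e/ is a mid vowel in word-final position, so it raises to [i]. /goudazsawamwe/ → goudazsawamwi.

goudazsawamwi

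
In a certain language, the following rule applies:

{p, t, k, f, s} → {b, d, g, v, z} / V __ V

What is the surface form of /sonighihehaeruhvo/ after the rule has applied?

sonighihehaeruhvo

No segment of /sonighihehaeruhvo/ meets the structural description of the rule, so the form surfaces unchanged.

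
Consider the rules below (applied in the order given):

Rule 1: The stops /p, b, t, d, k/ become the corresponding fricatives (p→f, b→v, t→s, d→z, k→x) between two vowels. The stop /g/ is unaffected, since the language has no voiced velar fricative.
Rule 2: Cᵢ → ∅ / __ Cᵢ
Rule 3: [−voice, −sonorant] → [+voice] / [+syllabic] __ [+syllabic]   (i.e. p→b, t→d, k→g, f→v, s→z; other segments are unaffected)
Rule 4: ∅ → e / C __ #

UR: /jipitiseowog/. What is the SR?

Rule 1 (intervocalic spirantization): /p/ is a stop between vowels /i/ and /i/, so it spirantizes to the fricative [f]. /t/ is a stop between vowels /i/ and /i/, so it spirantizes to the fricative [s]. /jipitiseowog/ → jifisiseowog.
Rule 2 (degemination): no segment meets the environment; /jifisiseowog/ is unchanged.
Rule 3 (intervocalic voicing): /f/ is a voiceless obstruent between vowels /i/ and /i/, so it voices to [v]. /s/ is a voiceless obstruent between vowels /i/ and /i/, so it voices to [z]. /s/ is a voiceless obstruent between vowels /i/ and /e/, so it voices to [z]. /jifisiseowog/ → jivizizeowog.
Rule 4 (final e-epenthesis): the form ends in the consonant /g/, so [e] is inserted word-finally. /jivizizeowog/ → jivizizeowoge.

jivizizeowoge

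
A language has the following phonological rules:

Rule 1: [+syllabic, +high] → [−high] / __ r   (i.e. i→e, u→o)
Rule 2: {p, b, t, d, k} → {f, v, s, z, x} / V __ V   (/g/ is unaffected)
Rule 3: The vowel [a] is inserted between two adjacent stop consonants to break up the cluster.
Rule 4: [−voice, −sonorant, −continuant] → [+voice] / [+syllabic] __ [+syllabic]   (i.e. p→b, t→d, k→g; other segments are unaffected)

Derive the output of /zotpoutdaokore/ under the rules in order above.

Rule 1 (pre-rhotic lowering): no segment meets the environment; /zotpoutdaokore/ is unchanged.
Rule 2 (intervocalic spirantization): /k/ is a stop between vowels /o/ and /o/, so it spirantizes to the fricative [x]. /zotpoutdaokore/ → zotpoutdaoxore.
Rule 3 (stop-cluster a-epenthesis): /t/ and /p/ form a stop–stop cluster, so [a] is inserted between them. /t/ and /d/ form a stop–stop cluster, so [a] is inserted between them. /zotpoutdaoxore/ → zotapoutadaoxore.
Rule 4 (intervocalic voicing): /t/ is a voiceless stop between vowels /o/ and /a/, so it voices to [d]. /p/ is a voiceless stop between vowels /a/ and /o/, so it voices to [b]. /t/ is a voiceless stop between vowels /u/ and /a/, so it voices to [d]. /zotapoutadaoxore/ → zodaboudadaoxore.

zodaboudadaoxore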